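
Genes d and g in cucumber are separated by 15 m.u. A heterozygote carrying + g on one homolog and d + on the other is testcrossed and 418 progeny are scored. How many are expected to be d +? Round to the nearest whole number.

178

A map distance of 15 m.u. corresponds to a recombination frequency of 0.150.
The F1 is + g / d +, so d + is a parental gamete class with expected frequency (1 − r)/2 = 0.850/2 = 0.4250.
Expected number = 0.4250 × 418 = 177.65 ≈ 178.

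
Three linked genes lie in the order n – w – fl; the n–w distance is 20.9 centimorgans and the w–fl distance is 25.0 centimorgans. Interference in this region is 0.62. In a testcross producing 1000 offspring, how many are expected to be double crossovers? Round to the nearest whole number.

20

Map distances give recombination frequencies of 0.209 and 0.250 for the two intervals.
With interference 0.62 (so coincidence = 0.38), expected double-crossover frequency = 0.209 × 0.250 × 0.38 = 0.01986.
Expected number = 0.01986 × 1000 = 19.86 ≈ 20.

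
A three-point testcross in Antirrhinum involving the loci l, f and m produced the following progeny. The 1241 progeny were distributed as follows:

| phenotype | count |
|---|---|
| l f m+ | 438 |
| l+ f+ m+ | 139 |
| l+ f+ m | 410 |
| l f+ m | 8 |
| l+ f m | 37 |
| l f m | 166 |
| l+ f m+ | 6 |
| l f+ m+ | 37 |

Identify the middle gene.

l

The two most frequent reciprocal classes, l+ f+ m and l f m+, are the parental types, so the F1 was l+ f+ m / l f m+.
The two rarest classes, l f+ m and l+ f m+, are the double crossovers. Comparing them with the parentals, only the l allele has switched, so l is the middle locus and the order is f – l – m.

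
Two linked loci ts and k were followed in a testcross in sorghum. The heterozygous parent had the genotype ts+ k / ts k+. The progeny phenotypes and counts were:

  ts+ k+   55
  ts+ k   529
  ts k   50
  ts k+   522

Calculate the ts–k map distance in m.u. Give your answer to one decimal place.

The recombinant classes are ts+ k+ and ts k: 55 + 50 = 105.
Recombination frequency = 105/1156 = 0.0908 ≈ 9.1%, i.e. 9.1 m.u.

9.1 m.u.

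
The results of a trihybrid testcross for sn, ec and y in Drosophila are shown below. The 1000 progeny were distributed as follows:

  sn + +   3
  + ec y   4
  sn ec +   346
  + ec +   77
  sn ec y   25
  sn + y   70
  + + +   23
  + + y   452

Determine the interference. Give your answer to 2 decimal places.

The two most frequent reciprocal classes, sn ec + and + + y, are the parental types, so the F1 was sn ec + / + + y.
The two rarest classes, sn + + and + ec y, are the double crossovers. Comparing them with the parentals, only the ec allele has switched, so ec is the middle locus and the order is y – ec – sn.
y–ec: (48 + 7)/1000 = 0.0550; ec–sn: (147 + 7)/1000 = 0.1540.
Expected DCO frequency = 0.0550 × 0.1540 ≈ 0.00847; observed = 7/1000 ≈ 0.00700.
Coefficient of coincidence = 0.00700/0.00847 ≈ 0.83; interference = 1 − 0.83 = 0.17.

0.17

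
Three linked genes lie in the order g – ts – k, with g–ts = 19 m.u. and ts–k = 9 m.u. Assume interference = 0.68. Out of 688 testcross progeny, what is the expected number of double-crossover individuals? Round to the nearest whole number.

Map distances give recombination frequencies of 0.190 and 0.090 for the two intervals.
With interference 0.68 (so coincidence = 0.32), expected double-crossover frequency = 0.190 × 0.090 × 0.32 = 0.00547.
Expected number = 0.00547 × 688 = 3.76 ≈ 4.

4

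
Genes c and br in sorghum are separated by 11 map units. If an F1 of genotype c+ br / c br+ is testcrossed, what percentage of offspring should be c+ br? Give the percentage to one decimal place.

44.5%

A map distance of 11 map units corresponds to a recombination frequency of 0.110.
The F1 is c+ br / c br+, so c+ br is a parental gamete class with expected frequency (1 − r)/2 = 0.890/2 = 0.4450.
That is 0.4450 = 44.5% of the progeny.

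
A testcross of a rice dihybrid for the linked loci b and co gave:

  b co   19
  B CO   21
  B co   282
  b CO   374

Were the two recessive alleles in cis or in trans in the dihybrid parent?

trans

The two most frequent classes are B co (282) and b CO (374); these are the parental (non-recombinant) types.
So the F1 carried B co on one chromosome and b CO on the other — the recessive alleles are on opposite chromosomes (trans / repulsion).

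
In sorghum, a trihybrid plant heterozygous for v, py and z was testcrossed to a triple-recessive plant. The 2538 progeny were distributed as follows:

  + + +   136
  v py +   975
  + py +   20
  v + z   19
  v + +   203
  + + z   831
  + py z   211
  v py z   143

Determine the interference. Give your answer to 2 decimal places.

0.31

The two most frequent reciprocal classes, + + z and v py +, are the parental types, so the F1 was + + z / v py +.
The two rarest classes, v + z and + py +, are the double crossovers. Comparing them with the parentals, only the v allele has switched, so v is the middle locus and the order is py – v – z.
py–v: (414 + 39)/2538 = 0.1785; v–z: (279 + 39)/2538 = 0.1253.
Expected DCO frequency = 0.1785 × 0.1253 ≈ 0.02237; observed = 39/2538 ≈ 0.01537.
Coefficient of coincidence = 0.01537/0.02237 ≈ 0.69; interference = 1 − 0.69 = 0.31.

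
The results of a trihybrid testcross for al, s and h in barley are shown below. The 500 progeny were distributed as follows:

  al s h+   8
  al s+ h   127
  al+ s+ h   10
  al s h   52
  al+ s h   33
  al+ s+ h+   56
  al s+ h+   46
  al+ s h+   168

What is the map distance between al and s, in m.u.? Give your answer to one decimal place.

The two most frequent reciprocal classes, al s+ h and al+ s h+, are the parental types, so the F1 was al s+ h / al+ s h+.
The two rarest classes, al+ s+ h and al s h+, are the double crossovers. Comparing them with the parentals, only the al allele has switched, so al is the middle locus and the order is s – al – h.
Crossovers in the s–al interval produce the single-crossover classes al s h and al+ s+ h+ (52 + 56 = 108) plus the double crossovers (18).
RF(s–al) = (108 + 18) / 500 = 126/500 = 0.2520 → 25.2 m.u.

25.2 m.u.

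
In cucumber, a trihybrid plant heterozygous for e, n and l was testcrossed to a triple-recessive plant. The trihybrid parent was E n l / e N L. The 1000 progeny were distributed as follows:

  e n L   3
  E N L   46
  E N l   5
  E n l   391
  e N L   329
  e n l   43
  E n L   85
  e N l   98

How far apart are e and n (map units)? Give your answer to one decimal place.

9.7 map units

The two rarest classes, E N l and e n L, are the double crossovers. Comparing them with the parentals, only the n allele has switched, so n is the middle locus and the order is e – n – l.
Crossovers in the e–n interval produce the single-crossover classes e n l and E N L (43 + 46 = 89) plus the double crossovers (8).
RF(e–n) = (89 + 8) / 1000 = 97/1000 = 0.0970 → 9.7 map units.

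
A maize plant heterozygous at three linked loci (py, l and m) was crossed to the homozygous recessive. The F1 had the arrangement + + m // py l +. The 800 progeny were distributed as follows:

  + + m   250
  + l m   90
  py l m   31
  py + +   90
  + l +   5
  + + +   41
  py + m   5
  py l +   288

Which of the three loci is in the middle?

py

The two rarest classes, py + m and + l +, are the double crossovers. Comparing them with the parentals, only the py allele has switched, so py is the middle locus and the order is l – py – m.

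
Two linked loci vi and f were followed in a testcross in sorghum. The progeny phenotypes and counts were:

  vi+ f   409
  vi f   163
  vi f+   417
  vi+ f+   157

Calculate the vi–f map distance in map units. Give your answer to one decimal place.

The two most frequent classes, vi+ f (409) and vi f+ (417), are the parental types, so the F1 was vi+ f / vi f+.
The recombinant classes are vi+ f+ and vi f: 157 + 163 = 320.
Recombination frequency = 320/1146 = 0.2792 ≈ 27.9%, i.e. 27.9 map units.

27.9 map units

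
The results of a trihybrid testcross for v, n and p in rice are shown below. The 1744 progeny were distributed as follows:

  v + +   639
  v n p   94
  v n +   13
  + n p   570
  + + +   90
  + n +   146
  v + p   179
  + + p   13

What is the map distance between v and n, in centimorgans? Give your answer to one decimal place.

The two most frequent reciprocal classes, v + + and + n p, are the parental types, so the F1 was v + + / + n p.
The two rarest classes, v n + and + + p, are the double crossovers. Comparing them with the parentals, only the n allele has switched, so n is the middle locus and the order is p – n – v.
Crossovers in the n–v interval produce the single-crossover classes + + + and v n p (90 + 94 = 184) plus the double crossovers (26).
RF(n–v) = (184 + 26) / 1744 = 210/1744 = 0.1204 → 12.0 centimorgans.

12.0 centimorgans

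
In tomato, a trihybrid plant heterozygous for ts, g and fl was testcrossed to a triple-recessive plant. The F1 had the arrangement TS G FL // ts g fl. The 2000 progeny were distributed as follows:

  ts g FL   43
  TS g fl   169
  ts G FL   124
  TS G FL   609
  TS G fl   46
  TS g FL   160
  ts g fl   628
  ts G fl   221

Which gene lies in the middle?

fl

The two rarest classes, TS G fl and ts g FL, are the double crossovers. Comparing them with the parentals, only the fl allele has switched, so fl is the middle locus and the order is g – fl – ts.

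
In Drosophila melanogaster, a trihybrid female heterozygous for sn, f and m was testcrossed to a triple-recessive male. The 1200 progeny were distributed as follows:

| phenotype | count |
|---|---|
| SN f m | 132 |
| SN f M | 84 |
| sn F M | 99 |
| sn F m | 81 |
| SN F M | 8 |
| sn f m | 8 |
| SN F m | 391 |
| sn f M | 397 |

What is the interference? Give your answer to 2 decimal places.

The two most frequent reciprocal classes, SN F m and sn f M, are the parental types, so the F1 was SN F m / sn f M.
The two rarest classes, SN F M and sn f m, are the double crossovers. Comparing them with the parentals, only the m allele has switched, so m is the middle locus and the order is f – m – sn.
f–m: (231 + 16)/1200 = 0.2058; m–sn: (165 + 16)/1200 = 0.1508.
Expected DCO frequency = 0.2058 × 0.1508 ≈ 0.03103; observed = 16/1200 ≈ 0.01333.
Coefficient of coincidence = 0.01333/0.03103 ≈ 0.43; interference = 1 − 0.43 = 0.57.

0.57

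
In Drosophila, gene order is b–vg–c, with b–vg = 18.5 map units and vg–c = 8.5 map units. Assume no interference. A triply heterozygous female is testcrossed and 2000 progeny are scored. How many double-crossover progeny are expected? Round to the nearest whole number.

Map distances give recombination frequencies of 0.185 and 0.085 for the two intervals.
With no interference, expected double-crossover frequency = 0.185 × 0.085 = 0.01572.
Expected number = 0.01572 × 2000 = 31.45 ≈ 31.

31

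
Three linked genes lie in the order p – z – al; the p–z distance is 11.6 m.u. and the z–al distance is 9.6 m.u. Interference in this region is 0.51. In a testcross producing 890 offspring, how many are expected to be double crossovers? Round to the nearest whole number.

5

Map distances give recombination frequencies of 0.116 and 0.096 for the two intervals.
With interference 0.51 (so coincidence = 0.49), expected double-crossover frequency = 0.116 × 0.096 × 0.49 = 0.00546.
Expected number = 0.00546 × 890 = 4.86 ≈ 5.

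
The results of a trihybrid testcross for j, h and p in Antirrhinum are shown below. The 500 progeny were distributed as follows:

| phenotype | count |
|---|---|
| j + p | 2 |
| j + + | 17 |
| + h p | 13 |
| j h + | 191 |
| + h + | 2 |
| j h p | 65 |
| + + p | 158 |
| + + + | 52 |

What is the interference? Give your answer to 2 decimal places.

The two most frequent reciprocal classes, + + p and j h +, are the parental types, so the F1 was + + p / j h +.
The two rarest classes, j + p and + h +, are the double crossovers. Comparing them with the parentals, only the j allele has switched, so j is the middle locus and the order is p – j – h.
p–j: (117 + 4)/500 = 0.2420; j–h: (30 + 4)/500 = 0.0680.
Expected DCO frequency = 0.2420 × 0.0680 ≈ 0.01646; observed = 4/500 ≈ 0.00800.
Coefficient of coincidence = 0.00800/0.01646 ≈ 0.49; interference = 1 − 0.49 = 0.51.

0.51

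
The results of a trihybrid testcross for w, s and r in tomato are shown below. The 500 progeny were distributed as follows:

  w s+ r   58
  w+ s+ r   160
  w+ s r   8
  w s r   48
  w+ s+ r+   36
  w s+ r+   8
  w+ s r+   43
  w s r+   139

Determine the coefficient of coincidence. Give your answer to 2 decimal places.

0.68

The two most frequent reciprocal classes, w+ s+ r and w s r+, are the parental types, so the F1 was w+ s+ r / w s r+.
The two rarest classes, w+ s r and w s+ r+, are the double crossovers. Comparing them with the parentals, only the s allele has switched, so s is the middle locus and the order is w – s – r.
w–s: (101 + 16)/500 = 0.2340; s–r: (84 + 16)/500 = 0.2000.
Expected DCO frequency = 0.2340 × 0.2000 ≈ 0.04680; observed = 16/500 ≈ 0.03200.
Coefficient of coincidence = 0.03200/0.04680 ≈ 0.68.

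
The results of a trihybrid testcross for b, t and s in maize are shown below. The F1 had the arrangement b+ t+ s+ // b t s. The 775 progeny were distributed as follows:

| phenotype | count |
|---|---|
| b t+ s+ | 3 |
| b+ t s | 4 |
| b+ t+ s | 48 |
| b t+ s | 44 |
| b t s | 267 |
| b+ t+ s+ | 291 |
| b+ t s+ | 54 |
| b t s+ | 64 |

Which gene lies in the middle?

The two rarest classes, b t+ s+ and b+ t s, are the double crossovers. Comparing them with the parentals, only the b allele has switched, so b is the middle locus and the order is t – b – s.

b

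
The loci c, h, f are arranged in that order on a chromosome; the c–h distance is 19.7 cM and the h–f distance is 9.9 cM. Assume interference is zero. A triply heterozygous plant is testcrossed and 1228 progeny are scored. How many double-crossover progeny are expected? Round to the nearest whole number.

24

Map distances give recombination frequencies of 0.197 and 0.099 for the two intervals.
With no interference, expected double-crossover frequency = 0.197 × 0.099 = 0.01950.
Expected number = 0.01950 × 1228 = 23.95 ≈ 24.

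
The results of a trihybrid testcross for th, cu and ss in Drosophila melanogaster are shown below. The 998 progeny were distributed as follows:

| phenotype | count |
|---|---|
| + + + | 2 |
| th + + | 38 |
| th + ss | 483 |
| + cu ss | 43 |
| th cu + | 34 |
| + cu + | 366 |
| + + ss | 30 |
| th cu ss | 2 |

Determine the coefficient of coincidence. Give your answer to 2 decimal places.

0.69

The two most frequent reciprocal classes, th + ss and + cu +, are the parental types, so the F1 was th + ss / + cu +.
The two rarest classes, th cu ss and + + +, are the double crossovers. Comparing them with the parentals, only the cu allele has switched, so cu is the middle locus and the order is ss – cu – th.
ss–cu: (81 + 4)/998 = 0.0852; cu–th: (64 + 4)/998 = 0.0681.
Expected DCO frequency = 0.0852 × 0.0681 ≈ 0.00580; observed = 4/998 ≈ 0.00401.
Coefficient of coincidence = 0.00401/0.00580 ≈ 0.69.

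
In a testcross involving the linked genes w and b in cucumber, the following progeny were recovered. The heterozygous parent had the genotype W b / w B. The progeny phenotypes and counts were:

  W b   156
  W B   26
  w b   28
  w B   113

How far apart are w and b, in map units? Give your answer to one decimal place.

16.7 map units

The recombinant classes are W B and w b: 26 + 28 = 54.
Recombination frequency = 54/323 = 0.1672 ≈ 16.7%, i.e. 16.7 map units.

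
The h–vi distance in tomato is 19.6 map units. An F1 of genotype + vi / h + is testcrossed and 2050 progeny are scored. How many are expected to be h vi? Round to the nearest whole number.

201

A map distance of 19.6 map units corresponds to a recombination frequency of 0.196.
The F1 is + vi / h +, so h vi is a recombinant gamete class with expected frequency r/2 = 0.196/2 = 0.0980.
Expected number = 0.0980 × 2050 = 200.90 ≈ 201.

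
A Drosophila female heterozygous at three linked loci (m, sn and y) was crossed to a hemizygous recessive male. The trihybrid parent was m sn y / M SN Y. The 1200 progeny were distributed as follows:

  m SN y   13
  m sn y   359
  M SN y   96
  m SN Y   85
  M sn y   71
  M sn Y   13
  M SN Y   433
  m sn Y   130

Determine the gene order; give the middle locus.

sn

The two rarest classes, m SN y and M sn Y, are the double crossovers. Comparing them with the parentals, only the sn allele has switched, so sn is the middle locus and the order is m – sn – y.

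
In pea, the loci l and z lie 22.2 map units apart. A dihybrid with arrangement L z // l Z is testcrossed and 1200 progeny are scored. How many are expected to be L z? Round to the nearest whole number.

A map distance of 22.2 map units corresponds to a recombination frequency of 0.222.
The F1 is L z / l Z, so L z is a parental gamete class with expected frequency (1 − r)/2 = 0.778/2 = 0.3890.
Expected number = 0.3890 × 1200 = 466.80 ≈ 467.

467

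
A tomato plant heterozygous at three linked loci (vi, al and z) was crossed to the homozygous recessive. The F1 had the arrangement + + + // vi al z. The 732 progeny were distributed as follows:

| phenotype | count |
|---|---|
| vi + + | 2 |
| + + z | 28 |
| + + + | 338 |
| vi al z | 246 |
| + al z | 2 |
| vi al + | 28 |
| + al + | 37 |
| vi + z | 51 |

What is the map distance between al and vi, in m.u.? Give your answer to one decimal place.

12.6 m.u.

The two rarest classes, vi + + and + al z, are the double crossovers. Comparing them with the parentals, only the vi allele has switched, so vi is the middle locus and the order is z – vi – al.
Crossovers in the vi–al interval produce the single-crossover classes + al + and vi + z (37 + 51 = 88) plus the double crossovers (4).
RF(vi–al) = (88 + 4) / 732 = 92/732 = 0.1257 → 12.6 m.u.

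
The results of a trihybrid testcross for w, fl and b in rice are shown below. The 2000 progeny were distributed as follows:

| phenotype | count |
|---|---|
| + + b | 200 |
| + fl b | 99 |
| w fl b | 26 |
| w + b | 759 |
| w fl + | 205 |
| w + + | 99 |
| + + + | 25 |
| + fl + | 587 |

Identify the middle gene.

The two most frequent reciprocal classes, + fl + and w + b, are the parental types, so the F1 was + fl + / w + b.
The two rarest classes, + + + and w fl b, are the double crossovers. Comparing them with the parentals, only the fl allele has switched, so fl is the middle locus and the order is b – fl – w.

fl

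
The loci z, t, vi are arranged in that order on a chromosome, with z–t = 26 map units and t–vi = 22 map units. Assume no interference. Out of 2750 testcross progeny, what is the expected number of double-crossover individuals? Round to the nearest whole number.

157

Map distances give recombination frequencies of 0.260 and 0.220 for the two intervals.
With no interference, expected double-crossover frequency = 0.260 × 0.220 = 0.05720.
Expected number = 0.05720 × 2750 = 157.30 ≈ 157.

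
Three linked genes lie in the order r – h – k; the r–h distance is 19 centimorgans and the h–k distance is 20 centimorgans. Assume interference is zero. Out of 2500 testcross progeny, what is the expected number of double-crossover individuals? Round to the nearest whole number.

95

Map distances give recombination frequencies of 0.190 and 0.200 for the two intervals.
With no interference, expected double-crossover frequency = 0.190 × 0.200 = 0.03800.
Expected number = 0.03800 × 2500 = 95.00 ≈ 95.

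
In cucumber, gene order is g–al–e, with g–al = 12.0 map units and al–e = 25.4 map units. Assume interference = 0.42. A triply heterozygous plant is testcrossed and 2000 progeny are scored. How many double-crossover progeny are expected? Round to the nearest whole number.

Map distances give recombination frequencies of 0.120 and 0.254 for the two intervals.
With interference 0.42 (so coincidence = 0.58), expected double-crossover frequency = 0.120 × 0.254 × 0.58 = 0.01768.
Expected number = 0.01768 × 2000 = 35.36 ≈ 35.

35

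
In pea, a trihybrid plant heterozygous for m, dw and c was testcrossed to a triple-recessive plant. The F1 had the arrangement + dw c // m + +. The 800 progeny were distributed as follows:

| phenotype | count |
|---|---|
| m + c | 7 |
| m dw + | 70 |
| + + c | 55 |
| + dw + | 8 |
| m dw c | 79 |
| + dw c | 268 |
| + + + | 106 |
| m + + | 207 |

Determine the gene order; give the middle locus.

The two rarest classes, + dw + and m + c, are the double crossovers. Comparing them with the parentals, only the c allele has switched, so c is the middle locus and the order is m – c – dw.

c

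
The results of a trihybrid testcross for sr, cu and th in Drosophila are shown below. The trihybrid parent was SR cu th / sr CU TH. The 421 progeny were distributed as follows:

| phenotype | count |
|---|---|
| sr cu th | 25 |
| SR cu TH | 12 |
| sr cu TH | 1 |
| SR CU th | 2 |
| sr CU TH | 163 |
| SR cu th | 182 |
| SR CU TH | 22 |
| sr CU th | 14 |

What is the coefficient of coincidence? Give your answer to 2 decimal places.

0.87

The two rarest classes, SR CU th and sr cu TH, are the double crossovers. Comparing them with the parentals, only the cu allele has switched, so cu is the middle locus and the order is th – cu – sr.
th–cu: (26 + 3)/421 = 0.0689; cu–sr: (47 + 3)/421 = 0.1188.
Expected DCO frequency = 0.0689 × 0.1188 ≈ 0.00819; observed = 3/421 ≈ 0.00713.
Coefficient of coincidence = 0.00713/0.00819 ≈ 0.87.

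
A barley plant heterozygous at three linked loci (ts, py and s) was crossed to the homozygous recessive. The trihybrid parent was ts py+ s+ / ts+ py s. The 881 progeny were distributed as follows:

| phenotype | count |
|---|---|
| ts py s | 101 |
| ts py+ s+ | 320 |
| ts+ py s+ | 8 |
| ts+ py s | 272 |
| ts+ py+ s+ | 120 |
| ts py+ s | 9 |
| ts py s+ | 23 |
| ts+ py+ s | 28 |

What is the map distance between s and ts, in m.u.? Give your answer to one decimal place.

27.0 m.u.

The two rarest classes, ts py+ s and ts+ py s+, are the double crossovers. Comparing them with the parentals, only the s allele has switched, so s is the middle locus and the order is ts – s – py.
Crossovers in the ts–s interval produce the single-crossover classes ts+ py+ s+ and ts py s (120 + 101 = 221) plus the double crossovers (17).
RF(ts–s) = (221 + 17) / 881 = 238/881 = 0.2701 → 27.0 m.u.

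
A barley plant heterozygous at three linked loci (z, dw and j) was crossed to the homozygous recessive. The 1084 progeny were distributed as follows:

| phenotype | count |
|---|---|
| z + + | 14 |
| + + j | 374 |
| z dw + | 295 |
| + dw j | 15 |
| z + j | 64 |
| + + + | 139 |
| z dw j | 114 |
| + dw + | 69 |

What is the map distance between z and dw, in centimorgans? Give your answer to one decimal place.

The two most frequent reciprocal classes, z dw + and + + j, are the parental types, so the F1 was z dw + / + + j.
The two rarest classes, z + + and + dw j, are the double crossovers. Comparing them with the parentals, only the dw allele has switched, so dw is the middle locus and the order is z – dw – j.
Crossovers in the z–dw interval produce the single-crossover classes + dw + and z + j (69 + 64 = 133) plus the double crossovers (29).
RF(z–dw) = (133 + 29) / 1084 = 162/1084 = 0.1494 → 14.9 centimorgans.

14.9 centimorgans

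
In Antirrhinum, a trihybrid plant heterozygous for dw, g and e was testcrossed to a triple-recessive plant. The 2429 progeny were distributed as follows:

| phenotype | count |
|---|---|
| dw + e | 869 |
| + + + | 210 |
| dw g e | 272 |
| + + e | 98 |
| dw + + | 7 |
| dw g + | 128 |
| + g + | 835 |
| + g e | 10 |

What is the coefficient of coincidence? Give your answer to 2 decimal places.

The two most frequent reciprocal classes, dw + e and + g +, are the parental types, so the F1 was dw + e / + g +.
The two rarest classes, dw + + and + g e, are the double crossovers. Comparing them with the parentals, only the e allele has switched, so e is the middle locus and the order is dw – e – g.
dw–e: (226 + 17)/2429 = 0.1000; e–g: (482 + 17)/2429 = 0.2054.
Expected DCO frequency = 0.1000 × 0.2054 ≈ 0.02054; observed = 17/2429 ≈ 0.00700.
Coefficient of coincidence = 0.00700/0.02054 ≈ 0.34.

0.34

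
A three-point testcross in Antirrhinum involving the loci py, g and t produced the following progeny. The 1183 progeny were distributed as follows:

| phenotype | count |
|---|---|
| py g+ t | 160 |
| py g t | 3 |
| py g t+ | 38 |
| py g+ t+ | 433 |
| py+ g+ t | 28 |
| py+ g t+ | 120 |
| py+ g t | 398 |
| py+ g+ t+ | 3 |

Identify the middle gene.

py

The two most frequent reciprocal classes, py g+ t+ and py+ g t, are the parental types, so the F1 was py g+ t+ / py+ g t.
The two rarest classes, py+ g+ t+ and py g t, are the double crossovers. Comparing them with the parentals, only the py allele has switched, so py is the middle locus and the order is g – py – t.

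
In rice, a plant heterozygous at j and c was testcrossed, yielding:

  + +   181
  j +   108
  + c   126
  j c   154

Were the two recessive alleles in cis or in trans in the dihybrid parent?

cis

The two most frequent classes are + + (181) and j c (154); these are the parental (non-recombinant) types.
So the F1 carried + + on one chromosome and j c on the other — the recessive alleles are on the same chromosome (cis / coupling).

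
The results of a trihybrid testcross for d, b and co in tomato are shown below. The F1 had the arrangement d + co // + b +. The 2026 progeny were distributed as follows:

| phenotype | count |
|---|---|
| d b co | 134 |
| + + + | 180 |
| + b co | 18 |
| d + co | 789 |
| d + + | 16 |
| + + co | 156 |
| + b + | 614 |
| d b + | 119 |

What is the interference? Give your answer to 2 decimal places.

The two rarest classes, d + + and + b co, are the double crossovers. Comparing them with the parentals, only the co allele has switched, so co is the middle locus and the order is b – co – d.
b–co: (314 + 34)/2026 = 0.1718; co–d: (275 + 34)/2026 = 0.1525.
Expected DCO frequency = 0.1718 × 0.1525 ≈ 0.02620; observed = 34/2026 ≈ 0.01678.
Coefficient of coincidence = 0.01678/0.02620 ≈ 0.64; interference = 1 − 0.64 = 0.36.

0.36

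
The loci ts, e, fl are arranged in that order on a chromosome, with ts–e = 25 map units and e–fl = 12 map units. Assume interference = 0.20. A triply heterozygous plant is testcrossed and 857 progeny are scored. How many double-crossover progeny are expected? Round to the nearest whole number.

Map distances give recombination frequencies of 0.250 and 0.120 for the two intervals.
With interference 0.20 (so coincidence = 0.80), expected double-crossover frequency = 0.250 × 0.120 × 0.80 = 0.02400.
Expected number = 0.02400 × 857 = 20.57 ≈ 21.

21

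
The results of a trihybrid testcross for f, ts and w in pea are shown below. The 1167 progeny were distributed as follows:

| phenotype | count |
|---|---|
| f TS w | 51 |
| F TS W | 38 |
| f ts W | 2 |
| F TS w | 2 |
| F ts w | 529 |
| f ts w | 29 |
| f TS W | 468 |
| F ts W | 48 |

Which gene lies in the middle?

The two most frequent reciprocal classes, f TS W and F ts w, are the parental types, so the F1 was f TS W / F ts w.
The two rarest classes, f ts W and F TS w, are the double crossovers. Comparing them with the parentals, only the ts allele has switched, so ts is the middle locus and the order is w – ts – f.

ts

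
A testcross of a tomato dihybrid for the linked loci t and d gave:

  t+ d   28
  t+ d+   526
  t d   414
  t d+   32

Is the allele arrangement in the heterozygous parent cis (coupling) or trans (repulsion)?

cis

The two most frequent classes are t+ d+ (526) and t d (414); these are the parental (non-recombinant) types.
So the F1 carried t+ d+ on one chromosome and t d on the other — the recessive alleles are on the same chromosome (cis / coupling).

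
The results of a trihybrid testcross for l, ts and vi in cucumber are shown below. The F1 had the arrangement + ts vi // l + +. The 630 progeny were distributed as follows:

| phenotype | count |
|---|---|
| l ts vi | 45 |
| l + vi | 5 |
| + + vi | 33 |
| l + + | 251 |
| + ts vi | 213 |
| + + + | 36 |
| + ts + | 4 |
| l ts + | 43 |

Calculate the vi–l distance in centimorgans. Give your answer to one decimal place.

The two rarest classes, + ts + and l + vi, are the double crossovers. Comparing them with the parentals, only the vi allele has switched, so vi is the middle locus and the order is ts – vi – l.
Crossovers in the vi–l interval produce the single-crossover classes l ts vi and + + + (45 + 36 = 81) plus the double crossovers (9).
RF(vi–l) = (81 + 9) / 630 = 90/630 = 0.1429 → 14.3 centimorgans.

14.3 centimorgans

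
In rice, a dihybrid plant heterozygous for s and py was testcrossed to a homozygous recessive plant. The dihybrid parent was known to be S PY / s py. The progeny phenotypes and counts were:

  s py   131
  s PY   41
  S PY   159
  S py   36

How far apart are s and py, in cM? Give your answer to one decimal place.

The recombinant classes are S py and s PY: 36 + 41 = 77.
Recombination frequency = 77/367 = 0.2098 ≈ 21.0%, i.e. 21.0 cM.

21.0 cM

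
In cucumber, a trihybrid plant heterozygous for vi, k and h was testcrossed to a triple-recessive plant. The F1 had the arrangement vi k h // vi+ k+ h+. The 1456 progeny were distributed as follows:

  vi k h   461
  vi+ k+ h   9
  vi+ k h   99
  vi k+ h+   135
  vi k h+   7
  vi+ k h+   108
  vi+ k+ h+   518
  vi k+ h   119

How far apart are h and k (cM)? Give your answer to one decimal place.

The two rarest classes, vi k h+ and vi+ k+ h, are the double crossovers. Comparing them with the parentals, only the h allele has switched, so h is the middle locus and the order is k – h – vi.
Crossovers in the k–h interval produce the single-crossover classes vi k+ h and vi+ k h+ (119 + 108 = 227) plus the double crossovers (16).
RF(k–h) = (227 + 16) / 1456 = 243/1456 = 0.1669 → 16.7 cM.

16.7 cM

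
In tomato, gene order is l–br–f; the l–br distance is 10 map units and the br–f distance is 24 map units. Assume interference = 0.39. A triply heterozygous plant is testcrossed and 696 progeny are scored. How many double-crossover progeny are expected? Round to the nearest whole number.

Map distances give recombination frequencies of 0.100 and 0.240 for the two intervals.
With interference 0.39 (so coincidence = 0.61), expected double-crossover frequency = 0.100 × 0.240 × 0.61 = 0.01464.
Expected number = 0.01464 × 696 = 10.19 ≈ 10.

10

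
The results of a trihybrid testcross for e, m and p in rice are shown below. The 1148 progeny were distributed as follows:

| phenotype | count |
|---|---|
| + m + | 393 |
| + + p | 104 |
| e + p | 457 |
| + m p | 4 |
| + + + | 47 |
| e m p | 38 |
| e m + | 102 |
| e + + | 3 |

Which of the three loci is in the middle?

p

The two most frequent reciprocal classes, + m + and e + p, are the parental types, so the F1 was + m + / e + p.
The two rarest classes, + m p and e + +, are the double crossovers. Comparing them with the parentals, only the p allele has switched, so p is the middle locus and the order is m – p – e.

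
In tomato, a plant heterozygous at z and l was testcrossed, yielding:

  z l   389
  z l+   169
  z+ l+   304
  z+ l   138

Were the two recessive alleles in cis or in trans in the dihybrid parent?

The two most frequent classes are z+ l+ (304) and z l (389); these are the parental (non-recombinant) types.
So the F1 carried z+ l+ on one chromosome and z l on the other — the recessive alleles are on the same chromosome (cis / coupling).

cis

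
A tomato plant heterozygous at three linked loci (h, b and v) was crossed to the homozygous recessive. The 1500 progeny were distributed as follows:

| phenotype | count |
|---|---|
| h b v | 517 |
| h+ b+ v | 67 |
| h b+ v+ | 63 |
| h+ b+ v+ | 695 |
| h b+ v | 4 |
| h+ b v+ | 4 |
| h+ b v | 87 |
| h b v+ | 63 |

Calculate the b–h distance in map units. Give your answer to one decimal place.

10.5 map units

The two most frequent reciprocal classes, h+ b+ v+ and h b v, are the parental types, so the F1 was h+ b+ v+ / h b v.
The two rarest classes, h+ b v+ and h b+ v, are the double crossovers. Comparing them with the parentals, only the b allele has switched, so b is the middle locus and the order is h – b – v.
Crossovers in the h–b interval produce the single-crossover classes h b+ v+ and h+ b v (63 + 87 = 150) plus the double crossovers (8).
RF(h–b) = (150 + 8) / 1500 = 158/1500 = 0.1053 → 10.5 map units.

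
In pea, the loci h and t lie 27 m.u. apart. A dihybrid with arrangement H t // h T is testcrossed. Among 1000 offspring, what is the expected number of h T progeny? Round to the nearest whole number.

365

A map distance of 27 m.u. corresponds to a recombination frequency of 0.270.
The F1 is H t / h T, so h T is a parental gamete class with expected frequency (1 − r)/2 = 0.730/2 = 0.3650.
Expected number = 0.3650 × 1000 = 365.00 ≈ 365.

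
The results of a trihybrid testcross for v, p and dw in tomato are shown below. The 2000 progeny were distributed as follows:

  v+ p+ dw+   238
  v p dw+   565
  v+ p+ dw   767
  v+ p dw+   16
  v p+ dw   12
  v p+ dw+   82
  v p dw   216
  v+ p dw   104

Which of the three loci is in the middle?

The two most frequent reciprocal classes, v p dw+ and v+ p+ dw, are the parental types, so the F1 was v p dw+ / v+ p+ dw.
The two rarest classes, v+ p dw+ and v p+ dw, are the double crossovers. Comparing them with the parentals, only the v allele has switched, so v is the middle locus and the order is dw – v – p.

v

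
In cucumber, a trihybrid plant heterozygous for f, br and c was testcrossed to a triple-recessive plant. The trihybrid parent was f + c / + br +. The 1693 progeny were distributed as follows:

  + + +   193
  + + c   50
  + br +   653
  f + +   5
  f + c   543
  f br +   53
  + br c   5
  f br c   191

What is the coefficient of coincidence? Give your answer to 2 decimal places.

The two rarest classes, f + + and + br c, are the double crossovers. Comparing them with the parentals, only the c allele has switched, so c is the middle locus and the order is br – c – f.
br–c: (384 + 10)/1693 = 0.2327; c–f: (103 + 10)/1693 = 0.0667.
Expected DCO frequency = 0.2327 × 0.0667 ≈ 0.01552; observed = 10/1693 ≈ 0.00591.
Coefficient of coincidence = 0.00591/0.01552 ≈ 0.38.

0.38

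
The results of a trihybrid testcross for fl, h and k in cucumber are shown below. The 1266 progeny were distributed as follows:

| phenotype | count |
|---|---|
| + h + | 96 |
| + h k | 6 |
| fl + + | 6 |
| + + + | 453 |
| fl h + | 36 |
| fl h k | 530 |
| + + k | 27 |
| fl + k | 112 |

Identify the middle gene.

The two most frequent reciprocal classes, fl h k and + + +, are the parental types, so the F1 was fl h k / + + +.
The two rarest classes, + h k and fl + +, are the double crossovers. Comparing them with the parentals, only the fl allele has switched, so fl is the middle locus and the order is h – fl – k.

fl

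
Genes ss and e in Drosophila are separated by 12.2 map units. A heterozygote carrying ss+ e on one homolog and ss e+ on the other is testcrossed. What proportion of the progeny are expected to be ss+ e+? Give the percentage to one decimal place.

A map distance of 12.2 map units corresponds to a recombination frequency of 0.122.
The F1 is ss+ e / ss e+, so ss+ e+ is a recombinant gamete class with expected frequency r/2 = 0.122/2 = 0.0610.
That is 0.0610 = 6.1% of the progeny.

6.1%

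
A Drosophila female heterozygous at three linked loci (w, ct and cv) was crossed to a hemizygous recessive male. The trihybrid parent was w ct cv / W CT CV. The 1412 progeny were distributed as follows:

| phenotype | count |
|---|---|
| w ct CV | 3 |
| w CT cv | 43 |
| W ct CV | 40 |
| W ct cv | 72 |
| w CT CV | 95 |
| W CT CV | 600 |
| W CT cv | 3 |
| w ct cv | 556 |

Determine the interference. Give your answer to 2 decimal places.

0.45

The two rarest classes, w ct CV and W CT cv, are the double crossovers. Comparing them with the parentals, only the cv allele has switched, so cv is the middle locus and the order is ct – cv – w.
ct–cv: (83 + 6)/1412 = 0.0630; cv–w: (167 + 6)/1412 = 0.1225.
Expected DCO frequency = 0.0630 × 0.1225 ≈ 0.00772; observed = 6/1412 ≈ 0.00425.
Coefficient of coincidence = 0.00425/0.00772 ≈ 0.55; interference = 1 − 0.55 = 0.45.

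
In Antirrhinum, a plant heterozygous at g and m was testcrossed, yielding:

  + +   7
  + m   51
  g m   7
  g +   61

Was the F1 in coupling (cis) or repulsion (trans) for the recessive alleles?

The two most frequent classes are + m (51) and g + (61); these are the parental (non-recombinant) types.
So the F1 carried + m on one chromosome and g + on the other — the recessive alleles are on opposite chromosomes (trans / repulsion).

trans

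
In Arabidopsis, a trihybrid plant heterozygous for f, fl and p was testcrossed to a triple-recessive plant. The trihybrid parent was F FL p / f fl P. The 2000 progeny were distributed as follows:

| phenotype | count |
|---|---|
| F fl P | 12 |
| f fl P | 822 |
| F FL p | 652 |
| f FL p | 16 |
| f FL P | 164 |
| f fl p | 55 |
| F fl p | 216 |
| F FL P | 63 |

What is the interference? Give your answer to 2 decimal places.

0.06

The two rarest classes, f FL p and F fl P, are the double crossovers. Comparing them with the parentals, only the f allele has switched, so f is the middle locus and the order is fl – f – p.
fl–f: (380 + 28)/2000 = 0.2040; f–p: (118 + 28)/2000 = 0.0730.
Expected DCO frequency = 0.2040 × 0.0730 ≈ 0.01489; observed = 28/2000 ≈ 0.01400.
Coefficient of coincidence = 0.01400/0.01489 ≈ 0.94; interference = 1 − 0.94 = 0.06.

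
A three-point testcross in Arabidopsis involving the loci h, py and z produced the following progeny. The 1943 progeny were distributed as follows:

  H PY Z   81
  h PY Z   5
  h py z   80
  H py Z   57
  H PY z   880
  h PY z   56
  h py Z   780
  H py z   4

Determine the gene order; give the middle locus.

py

The two most frequent reciprocal classes, H PY z and h py Z, are the parental types, so the F1 was H PY z / h py Z.
The two rarest classes, H py z and h PY Z, are the double crossovers. Comparing them with the parentals, only the py allele has switched, so py is the middle locus and the order is z – py – h.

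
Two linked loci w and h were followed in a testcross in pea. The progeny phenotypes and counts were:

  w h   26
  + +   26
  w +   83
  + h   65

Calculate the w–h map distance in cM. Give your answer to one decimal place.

26.0 cM

The two most frequent classes, + h (65) and w + (83), are the parental types, so the F1 was + h / w +.
The recombinant classes are + + and w h: 26 + 26 = 52.
Recombination frequency = 52/200 = 0.2600 ≈ 26.0%, i.e. 26.0 cM.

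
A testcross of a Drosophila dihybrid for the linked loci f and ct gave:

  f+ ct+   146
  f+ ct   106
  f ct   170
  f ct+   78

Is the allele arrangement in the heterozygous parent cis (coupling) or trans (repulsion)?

The two most frequent classes are f+ ct+ (146) and f ct (170); these are the parental (non-recombinant) types.
So the F1 carried f+ ct+ on one chromosome and f ct on the other — the recessive alleles are on the same chromosome (cis / coupling).

cis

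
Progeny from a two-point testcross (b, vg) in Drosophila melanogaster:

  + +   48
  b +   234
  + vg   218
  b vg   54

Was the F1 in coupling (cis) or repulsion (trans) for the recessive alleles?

trans

The two most frequent classes are + vg (218) and b + (234); these are the parental (non-recombinant) types.
So the F1 carried + vg on one chromosome and b + on the other — the recessive alleles are on opposite chromosomes (trans / repulsion).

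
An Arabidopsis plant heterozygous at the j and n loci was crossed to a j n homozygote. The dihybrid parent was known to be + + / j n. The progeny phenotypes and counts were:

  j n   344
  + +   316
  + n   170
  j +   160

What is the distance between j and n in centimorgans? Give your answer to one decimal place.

The recombinant classes are + n and j +: 170 + 160 = 330.
Recombination frequency = 330/990 = 0.3333 ≈ 33.3%, i.e. 33.3 centimorgans.

33.3 centimorgans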